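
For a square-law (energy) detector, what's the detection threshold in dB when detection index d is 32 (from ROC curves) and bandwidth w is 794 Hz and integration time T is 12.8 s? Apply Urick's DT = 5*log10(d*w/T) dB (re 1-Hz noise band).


16.49 dB


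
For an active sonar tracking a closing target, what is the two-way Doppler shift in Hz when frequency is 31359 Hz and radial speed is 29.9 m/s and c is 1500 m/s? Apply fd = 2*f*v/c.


fd = 2*f*v/c = 2 * 31359 * 29.9 / 1500 = 1250.18

1250.18 Hz


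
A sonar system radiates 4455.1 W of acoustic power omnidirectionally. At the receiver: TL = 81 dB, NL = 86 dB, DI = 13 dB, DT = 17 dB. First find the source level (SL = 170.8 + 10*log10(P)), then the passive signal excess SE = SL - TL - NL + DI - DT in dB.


Step 1: SL = 170.8 + 10*log10(4455.1) = 207.29 dB
Step 2: SE = SL - TL - NL + DI - DT = 207.29 - 81 - 86 + 13 - 17 = 36.29

36.29 dB


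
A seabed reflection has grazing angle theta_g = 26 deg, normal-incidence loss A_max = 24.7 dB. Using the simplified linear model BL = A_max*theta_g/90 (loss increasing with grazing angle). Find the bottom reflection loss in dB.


BL = A_max * theta_g / 90 = 24.7 * 26 / 90 = 7.14

7.14 dB


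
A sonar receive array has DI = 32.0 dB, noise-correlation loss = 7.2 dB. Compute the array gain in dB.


AG = DI - L_corr = 32.0 - 7.2 = 24.8

24.8 dB


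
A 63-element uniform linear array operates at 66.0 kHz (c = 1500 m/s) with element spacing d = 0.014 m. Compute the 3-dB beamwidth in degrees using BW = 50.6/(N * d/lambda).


Step 1: lambda = 1500/66000 = 0.02273 m
Step 2: d/lambda = 0.014/0.02273 = 0.6159
Step 3: BW = 50.6/(N * d/lambda) = 50.6/(63 * 0.6159) = 1.3

1.3 deg


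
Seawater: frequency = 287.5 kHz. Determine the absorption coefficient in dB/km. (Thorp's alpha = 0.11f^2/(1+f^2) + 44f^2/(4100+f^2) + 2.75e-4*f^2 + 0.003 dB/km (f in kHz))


f^2 = 82656.25
alpha = 0.11*82656.25/(1+82656.25) + 44*82656.25/(4100+82656.25) + 2.75e-4*82656.25 + 0.003 = 64.764

64.764 dB/km


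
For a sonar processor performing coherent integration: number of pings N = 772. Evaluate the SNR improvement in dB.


Gain = 10*log10(772) = 28.88

28.88 dB


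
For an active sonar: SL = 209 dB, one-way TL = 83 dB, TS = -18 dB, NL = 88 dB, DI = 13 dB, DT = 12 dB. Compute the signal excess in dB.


-62 dB


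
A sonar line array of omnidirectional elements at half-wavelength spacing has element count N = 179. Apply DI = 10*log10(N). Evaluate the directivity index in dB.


22.53 dB


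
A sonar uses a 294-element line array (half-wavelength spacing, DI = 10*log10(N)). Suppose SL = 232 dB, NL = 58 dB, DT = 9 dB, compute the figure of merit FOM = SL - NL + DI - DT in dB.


Step 1: DI = 10*log10(294) = 24.68 dB
Step 2: FOM = SL - NL + DI - DT = 232 - 58 + 24.68 - 9 = 189.68

189.68 dB


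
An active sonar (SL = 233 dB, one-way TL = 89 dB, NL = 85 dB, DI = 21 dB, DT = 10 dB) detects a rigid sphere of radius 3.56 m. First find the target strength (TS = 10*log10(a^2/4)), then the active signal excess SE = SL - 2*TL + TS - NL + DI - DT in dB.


Step 1: TS = 10*log10(3.56^2/4) = 5.01 dB
Step 2: SE = SL - 2*TL + TS - NL + DI - DT = 233 - 2*89 + (5.01) - 85 + 21 - 10 = -13.99

-13.99 dB


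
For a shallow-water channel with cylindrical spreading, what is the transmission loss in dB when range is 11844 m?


40.73 dB


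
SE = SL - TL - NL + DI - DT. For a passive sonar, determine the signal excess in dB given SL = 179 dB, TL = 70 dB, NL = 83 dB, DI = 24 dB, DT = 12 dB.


SE = SL - TL - NL + DI - DT = 179 - 70 - 83 + 24 - 12 = 38

38 dB


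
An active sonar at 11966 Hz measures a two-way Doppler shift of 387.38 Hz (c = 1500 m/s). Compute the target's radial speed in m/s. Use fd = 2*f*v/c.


From fd = 2*f*v/c, v = c*fd/(2*f) = 1500 * 387.38 / (2*11966) = 24.28

24.28 m/s


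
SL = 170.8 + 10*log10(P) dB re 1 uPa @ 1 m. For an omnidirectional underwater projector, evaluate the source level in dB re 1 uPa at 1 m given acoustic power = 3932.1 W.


SL = 170.8 + 10*log10(3932.1) = 170.8 + 35.95 = 206.75

206.75 dB


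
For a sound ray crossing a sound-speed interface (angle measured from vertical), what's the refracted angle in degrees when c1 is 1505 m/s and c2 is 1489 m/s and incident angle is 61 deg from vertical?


sin(theta2) = (c2/c1)*sin(theta1) = (1489/1505)*sin(61 deg) = 0.86532
theta2 = arcsin(0.86532) = 59.92

59.92 deg


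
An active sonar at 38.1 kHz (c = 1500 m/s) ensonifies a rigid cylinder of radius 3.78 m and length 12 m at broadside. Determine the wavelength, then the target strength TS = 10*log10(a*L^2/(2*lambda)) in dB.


Step 1: lambda = c/f = 1500/38100 = 0.03937 m
Step 2: TS = 10*log10(a*L^2/(2*lambda)) = 10*log10(3.78*12^2/(2*0.03937)) = 38.4

38.4 dB


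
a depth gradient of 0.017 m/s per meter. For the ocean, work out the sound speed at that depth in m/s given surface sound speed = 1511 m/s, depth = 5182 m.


1599.094 m/s


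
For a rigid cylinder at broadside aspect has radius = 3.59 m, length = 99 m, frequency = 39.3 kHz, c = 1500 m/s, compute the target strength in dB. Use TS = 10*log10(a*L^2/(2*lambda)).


56.64 dB


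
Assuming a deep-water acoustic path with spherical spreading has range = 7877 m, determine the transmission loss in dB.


TL = 20*log10(7877) = 77.93

77.93 dB


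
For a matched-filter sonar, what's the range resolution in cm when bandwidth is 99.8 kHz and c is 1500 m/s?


dR = c/(2*BW) = 1500 / (2 * 99.8e3) = 0.0075 m = 0.75 cm

0.75 cm


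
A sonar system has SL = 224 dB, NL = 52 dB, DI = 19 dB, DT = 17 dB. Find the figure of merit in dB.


FOM = SL - NL + DI - DT = 224 - 52 + 19 - 17 = 174

174 dB


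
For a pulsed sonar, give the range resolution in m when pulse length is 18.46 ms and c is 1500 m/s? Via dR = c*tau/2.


dR = c*tau/2 = 1500 * 18.46e-3 / 2 = 13.845

13.845 m


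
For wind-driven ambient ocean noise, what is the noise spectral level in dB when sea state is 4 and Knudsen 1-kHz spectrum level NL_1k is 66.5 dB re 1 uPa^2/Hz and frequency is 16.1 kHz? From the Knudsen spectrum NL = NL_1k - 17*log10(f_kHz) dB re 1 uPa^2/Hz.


45.98 dB


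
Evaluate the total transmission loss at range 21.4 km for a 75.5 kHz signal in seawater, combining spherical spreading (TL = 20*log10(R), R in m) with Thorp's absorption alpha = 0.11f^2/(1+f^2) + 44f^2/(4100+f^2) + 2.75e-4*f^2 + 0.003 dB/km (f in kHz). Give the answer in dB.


670.25 dB


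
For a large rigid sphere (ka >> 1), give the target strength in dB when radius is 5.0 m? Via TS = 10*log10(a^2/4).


7.96 dB


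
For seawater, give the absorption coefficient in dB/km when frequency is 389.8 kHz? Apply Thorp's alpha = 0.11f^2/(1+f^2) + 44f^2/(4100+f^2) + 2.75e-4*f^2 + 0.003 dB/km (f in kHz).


f^2 = 151944.04
alpha = 0.11*151944.04/(1+151944.04) + 44*151944.04/(4100+151944.04) + 2.75e-4*151944.04 + 0.003 = 84.742

84.742 dB/km


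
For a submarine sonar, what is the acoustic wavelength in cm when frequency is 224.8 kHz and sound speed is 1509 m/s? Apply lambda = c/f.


lambda = c/f = 1509 / 224800 = 0.0067 m = 0.67 cm

0.67 cm


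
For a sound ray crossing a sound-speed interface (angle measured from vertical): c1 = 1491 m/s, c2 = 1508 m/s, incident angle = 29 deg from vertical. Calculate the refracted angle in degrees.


sin(theta2) = (c2/c1)*sin(theta1) = (1508/1491)*sin(29 deg) = 0.49034
theta2 = arcsin(0.49034) = 29.36

29.36 deg


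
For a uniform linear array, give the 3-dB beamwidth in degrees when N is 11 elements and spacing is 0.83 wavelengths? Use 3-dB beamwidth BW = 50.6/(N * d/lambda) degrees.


BW = 50.6 / (11 * 0.83) = 50.6 / 9.13 = 5.54

5.54 deg


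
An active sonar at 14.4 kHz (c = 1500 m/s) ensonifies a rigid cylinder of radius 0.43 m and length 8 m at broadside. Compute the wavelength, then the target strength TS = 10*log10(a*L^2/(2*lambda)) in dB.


Step 1: lambda = c/f = 1500/14400 = 0.10417 m
Step 2: TS = 10*log10(a*L^2/(2*lambda)) = 10*log10(0.43*8^2/(2*0.10417)) = 21.21

21.21 dB


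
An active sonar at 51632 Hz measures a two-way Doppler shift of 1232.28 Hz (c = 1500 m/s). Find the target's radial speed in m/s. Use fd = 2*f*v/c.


From fd = 2*f*v/c, v = c*fd/(2*f) = 1500 * 1232.28 / (2*51632) = 17.9

17.9 m/s


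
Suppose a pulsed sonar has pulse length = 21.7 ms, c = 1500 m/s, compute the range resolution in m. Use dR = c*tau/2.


dR = c*tau/2 = 1500 * 21.7e-3 / 2 = 16.275

16.275 m


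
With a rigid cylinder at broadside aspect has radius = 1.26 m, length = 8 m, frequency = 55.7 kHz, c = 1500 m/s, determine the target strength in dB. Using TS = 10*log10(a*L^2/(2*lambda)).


lambda = 1500/55700 = 0.02693 m
TS = 10*log10(1.26*8^2/(2*0.02693)) = 31.75

31.75 dB


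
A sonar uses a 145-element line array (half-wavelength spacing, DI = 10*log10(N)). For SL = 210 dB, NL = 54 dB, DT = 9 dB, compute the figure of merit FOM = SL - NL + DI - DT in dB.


168.61 dB


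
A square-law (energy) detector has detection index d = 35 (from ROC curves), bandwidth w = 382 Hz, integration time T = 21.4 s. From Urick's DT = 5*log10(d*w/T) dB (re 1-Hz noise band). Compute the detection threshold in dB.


DT = 5*log10(d*w/T) = 5*log10(35 * 382 / 21.4) = 5*log10(624.77) = 13.98

13.98 dB


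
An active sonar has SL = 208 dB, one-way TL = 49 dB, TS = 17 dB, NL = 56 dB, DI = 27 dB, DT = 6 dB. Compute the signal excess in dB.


SE = SL - 2*TL + TS - NL + DI - DT = 208 - 2*49 + (17) - 56 + 27 - 6 = 92

92 dB


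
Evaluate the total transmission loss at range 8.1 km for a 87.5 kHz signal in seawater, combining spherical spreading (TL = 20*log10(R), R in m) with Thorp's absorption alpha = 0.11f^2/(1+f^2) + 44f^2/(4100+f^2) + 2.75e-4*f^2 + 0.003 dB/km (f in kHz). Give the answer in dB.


Step 1 (Thorp): alpha = 0.11*7656.25/(1+7656.25) + 44*7656.25/(4100+7656.25) + 2.75e-4*7656.25 + 0.003 = 30.8734 dB/km
Step 2: TL_spread = 20*log10(8100) = 78.17 dB
Step 3: TL_abs = alpha*R = 30.8734 * 8.1 = 250.07 dB
Step 4: TL_total = 78.17 + 250.07 = 328.24

328.24 dB


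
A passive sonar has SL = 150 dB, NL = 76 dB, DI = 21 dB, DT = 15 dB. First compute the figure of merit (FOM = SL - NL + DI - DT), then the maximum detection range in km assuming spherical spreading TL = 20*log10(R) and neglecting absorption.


Step 1: FOM = SL - NL + DI - DT = 150 - 76 + 21 - 15 = 80 dB
Step 2: at max range FOM = TL = 20*log10(R), so R = 10^(80/20) = 10000.0 m = 10.0 km

10.0 km


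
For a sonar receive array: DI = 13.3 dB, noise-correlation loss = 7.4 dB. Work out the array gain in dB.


AG = DI - L_corr = 13.3 - 7.4 = 5.9

5.9 dB


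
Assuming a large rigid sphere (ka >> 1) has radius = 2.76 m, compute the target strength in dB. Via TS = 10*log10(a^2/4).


TS = 10*log10(2.76^2 / 4) = 10*log10(1.9044) = 2.8

2.8 dB


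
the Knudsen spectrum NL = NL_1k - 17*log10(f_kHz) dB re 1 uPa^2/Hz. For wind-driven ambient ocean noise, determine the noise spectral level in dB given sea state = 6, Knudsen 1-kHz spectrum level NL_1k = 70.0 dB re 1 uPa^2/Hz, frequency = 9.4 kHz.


NL = NL_1k - 17*log10(f_kHz) = 70.0 - 17*log10(9.4) = 70.0 - (16.54) = 53.46

53.46 dB


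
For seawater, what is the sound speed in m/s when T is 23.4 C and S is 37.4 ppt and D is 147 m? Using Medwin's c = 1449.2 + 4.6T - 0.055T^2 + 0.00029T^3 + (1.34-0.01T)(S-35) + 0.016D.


c = 1449.2 + 4.6*23.4 - 0.055*23.4^2 + 0.00029*23.4^3 + (1.34 - 0.01*23.4)*(37.4 - 35) + 0.016*147 = 1535.45

1535.45 m/s


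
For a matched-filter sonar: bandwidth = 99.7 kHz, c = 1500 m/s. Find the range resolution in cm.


dR = c/(2*BW) = 1500 / (2 * 99.7e3) = 0.0075 m = 0.75 cm

0.75 cm


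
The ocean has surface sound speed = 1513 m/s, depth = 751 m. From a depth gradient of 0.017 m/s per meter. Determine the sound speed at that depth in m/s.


1525.767 m/s


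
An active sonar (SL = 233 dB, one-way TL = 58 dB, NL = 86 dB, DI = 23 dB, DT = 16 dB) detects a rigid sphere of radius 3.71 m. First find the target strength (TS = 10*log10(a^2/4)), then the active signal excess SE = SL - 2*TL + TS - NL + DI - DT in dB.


Step 1: TS = 10*log10(3.71^2/4) = 5.37 dB
Step 2: SE = SL - 2*TL + TS - NL + DI - DT = 233 - 2*58 + (5.37) - 86 + 23 - 16 = 43.37

43.37 dB


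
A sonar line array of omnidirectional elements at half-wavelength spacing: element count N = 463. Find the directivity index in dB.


DI = 10*log10(463) = 26.66

26.66 dB


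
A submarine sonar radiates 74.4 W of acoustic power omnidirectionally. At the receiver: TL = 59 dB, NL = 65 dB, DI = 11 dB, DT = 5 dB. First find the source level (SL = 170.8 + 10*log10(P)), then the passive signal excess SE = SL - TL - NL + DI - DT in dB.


Step 1: SL = 170.8 + 10*log10(74.4) = 189.52 dB
Step 2: SE = SL - TL - NL + DI - DT = 189.52 - 59 - 65 + 11 - 5 = 71.52

71.52 dB


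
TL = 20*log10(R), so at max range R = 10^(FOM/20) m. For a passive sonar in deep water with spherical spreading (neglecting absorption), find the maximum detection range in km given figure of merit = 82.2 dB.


12.88 km


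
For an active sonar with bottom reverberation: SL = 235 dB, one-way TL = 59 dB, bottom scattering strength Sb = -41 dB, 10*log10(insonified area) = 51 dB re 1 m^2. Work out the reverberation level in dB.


RL = SL - 2*TL + Sb + 10*log10(A) = 235 - 2*59 + (-41) + 51 = 127

127 dB


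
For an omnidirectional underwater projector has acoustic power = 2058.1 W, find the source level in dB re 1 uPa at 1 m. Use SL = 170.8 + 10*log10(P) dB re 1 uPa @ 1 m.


SL = 170.8 + 10*log10(2058.1) = 170.8 + 33.13 = 203.93

203.93 dB


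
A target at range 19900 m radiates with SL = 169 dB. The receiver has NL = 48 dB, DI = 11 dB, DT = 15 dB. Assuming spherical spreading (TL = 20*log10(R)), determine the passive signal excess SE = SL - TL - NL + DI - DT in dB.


Step 1: TL = 20*log10(19900) = 85.98 dB
Step 2: SE = 169 - 85.98 - 48 + 11 - 15 = 31.02

31.02 dB


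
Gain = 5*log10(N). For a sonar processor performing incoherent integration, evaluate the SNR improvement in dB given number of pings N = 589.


Gain = 5*log10(589) = 13.85

13.85 dB


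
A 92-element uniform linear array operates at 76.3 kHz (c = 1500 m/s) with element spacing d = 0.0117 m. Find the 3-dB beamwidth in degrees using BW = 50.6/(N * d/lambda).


Step 1: lambda = 1500/76300 = 0.01966 m
Step 2: d/lambda = 0.0117/0.01966 = 0.5951
Step 3: BW = 50.6/(N * d/lambda) = 50.6/(92 * 0.5951) = 0.92

0.92 deg


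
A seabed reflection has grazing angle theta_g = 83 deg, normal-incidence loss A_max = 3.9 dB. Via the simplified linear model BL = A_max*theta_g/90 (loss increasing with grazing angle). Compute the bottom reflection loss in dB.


BL = A_max * theta_g / 90 = 3.9 * 83 / 90 = 3.6

3.6 dB


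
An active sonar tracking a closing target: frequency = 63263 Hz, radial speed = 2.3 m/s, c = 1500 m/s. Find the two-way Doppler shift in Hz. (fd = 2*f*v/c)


194.01 Hz


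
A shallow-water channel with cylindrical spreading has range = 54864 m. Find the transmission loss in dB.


TL = 10*log10(54864) = 47.39

47.39 dB


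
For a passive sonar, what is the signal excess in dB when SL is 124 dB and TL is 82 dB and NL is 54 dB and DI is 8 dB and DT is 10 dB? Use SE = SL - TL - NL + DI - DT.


SE = SL - TL - NL + DI - DT = 124 - 82 - 54 + 8 - 10 = -14

-14 dB


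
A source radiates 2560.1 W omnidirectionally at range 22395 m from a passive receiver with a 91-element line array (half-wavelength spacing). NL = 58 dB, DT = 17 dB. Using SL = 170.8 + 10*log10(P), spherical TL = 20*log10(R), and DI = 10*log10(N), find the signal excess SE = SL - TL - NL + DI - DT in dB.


Step 1: SL = 170.8 + 10*log10(2560.1) = 204.88 dB
Step 2: TL = 20*log10(22395) = 87.0 dB
Step 3: DI = 10*log10(91) = 19.59 dB
Step 4: SE = SL - TL - NL + DI - DT = 204.88 - 87.0 - 58 + 19.59 - 17 = 62.47

62.47 dB


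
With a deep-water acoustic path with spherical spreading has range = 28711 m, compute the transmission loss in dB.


TL = 20*log10(28711) = 89.16

89.16 dB


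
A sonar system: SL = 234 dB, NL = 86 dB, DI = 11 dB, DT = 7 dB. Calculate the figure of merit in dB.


FOM = SL - NL + DI - DT = 234 - 86 + 11 - 7 = 152

152 dB


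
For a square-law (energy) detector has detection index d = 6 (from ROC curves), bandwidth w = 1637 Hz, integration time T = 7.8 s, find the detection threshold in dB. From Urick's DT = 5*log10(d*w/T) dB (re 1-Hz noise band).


DT = 5*log10(d*w/T) = 5*log10(6 * 1637 / 7.8) = 5*log10(1259.23) = 15.5

15.5 dB


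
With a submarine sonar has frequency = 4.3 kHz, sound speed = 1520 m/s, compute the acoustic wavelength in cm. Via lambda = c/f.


35.35 cm


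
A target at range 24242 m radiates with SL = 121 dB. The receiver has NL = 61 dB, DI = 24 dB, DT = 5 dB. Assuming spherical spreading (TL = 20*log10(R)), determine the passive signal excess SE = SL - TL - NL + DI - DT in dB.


-8.69 dB


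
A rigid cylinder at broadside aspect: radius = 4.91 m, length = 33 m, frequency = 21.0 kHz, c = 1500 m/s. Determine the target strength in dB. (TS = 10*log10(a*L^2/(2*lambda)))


45.73 dB


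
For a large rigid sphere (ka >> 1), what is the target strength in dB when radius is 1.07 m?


-5.43 dB


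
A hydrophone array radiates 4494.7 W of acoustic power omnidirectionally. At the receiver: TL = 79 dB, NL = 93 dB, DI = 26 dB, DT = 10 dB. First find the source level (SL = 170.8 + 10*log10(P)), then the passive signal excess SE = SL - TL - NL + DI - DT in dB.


Step 1: SL = 170.8 + 10*log10(4494.7) = 207.33 dB
Step 2: SE = SL - TL - NL + DI - DT = 207.33 - 79 - 93 + 26 - 10 = 51.33

51.33 dB


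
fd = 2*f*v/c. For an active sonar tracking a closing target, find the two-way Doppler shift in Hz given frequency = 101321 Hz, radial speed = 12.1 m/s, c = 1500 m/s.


fd = 2*f*v/c = 2 * 101321 * 12.1 / 1500 = 1634.65

1634.65 Hz


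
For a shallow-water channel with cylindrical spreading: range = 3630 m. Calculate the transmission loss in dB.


35.6 dB


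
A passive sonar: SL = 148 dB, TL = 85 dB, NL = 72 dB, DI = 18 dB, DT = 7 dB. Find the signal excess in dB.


2 dB


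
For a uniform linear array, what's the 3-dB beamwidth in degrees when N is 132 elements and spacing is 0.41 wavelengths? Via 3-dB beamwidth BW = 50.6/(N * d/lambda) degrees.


0.93 deg


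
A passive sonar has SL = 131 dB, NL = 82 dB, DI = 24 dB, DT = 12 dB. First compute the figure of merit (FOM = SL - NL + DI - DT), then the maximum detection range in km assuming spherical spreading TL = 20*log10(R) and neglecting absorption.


Step 1: FOM = SL - NL + DI - DT = 131 - 82 + 24 - 12 = 61 dB
Step 2: at max range FOM = TL = 20*log10(R), so R = 10^(61/20) = 1122.02 m = 1.12 km

1.12 km


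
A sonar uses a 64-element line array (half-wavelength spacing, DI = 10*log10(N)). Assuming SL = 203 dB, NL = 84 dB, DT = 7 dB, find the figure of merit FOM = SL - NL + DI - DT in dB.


Step 1: DI = 10*log10(64) = 18.06 dB
Step 2: FOM = SL - NL + DI - DT = 203 - 84 + 18.06 - 7 = 130.06

130.06 dB


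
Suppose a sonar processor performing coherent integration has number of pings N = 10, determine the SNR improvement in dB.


Gain = 10*log10(10) = 10.0

10.0 dB


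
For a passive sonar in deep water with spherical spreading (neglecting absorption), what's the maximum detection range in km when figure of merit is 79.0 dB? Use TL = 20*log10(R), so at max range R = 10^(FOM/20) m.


At max range FOM = TL, so 20*log10(R) = 79.0
R = 10^(79.0/20) = 8912.51 m = 8.91 km

8.91 km


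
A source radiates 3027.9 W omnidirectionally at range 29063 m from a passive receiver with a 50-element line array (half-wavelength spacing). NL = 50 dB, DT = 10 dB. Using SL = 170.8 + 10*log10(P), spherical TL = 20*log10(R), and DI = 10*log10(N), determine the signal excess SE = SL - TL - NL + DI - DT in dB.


Step 1: SL = 170.8 + 10*log10(3027.9) = 205.61 dB
Step 2: TL = 20*log10(29063) = 89.27 dB
Step 3: DI = 10*log10(50) = 16.99 dB
Step 4: SE = SL - TL - NL + DI - DT = 205.61 - 89.27 - 50 + 16.99 - 10 = 73.33

73.33 dB


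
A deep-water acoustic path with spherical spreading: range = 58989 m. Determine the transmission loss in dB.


TL = 20*log10(58989) = 95.42

95.42 dB


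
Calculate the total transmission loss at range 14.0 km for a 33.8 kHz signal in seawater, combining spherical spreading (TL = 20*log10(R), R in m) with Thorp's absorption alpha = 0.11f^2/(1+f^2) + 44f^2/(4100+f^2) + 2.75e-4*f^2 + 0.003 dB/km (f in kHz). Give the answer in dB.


223.14 dB


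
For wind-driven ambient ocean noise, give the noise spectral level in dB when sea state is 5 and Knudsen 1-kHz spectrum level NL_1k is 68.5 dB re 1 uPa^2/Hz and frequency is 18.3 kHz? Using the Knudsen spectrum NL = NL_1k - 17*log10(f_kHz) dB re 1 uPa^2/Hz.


47.04 dB


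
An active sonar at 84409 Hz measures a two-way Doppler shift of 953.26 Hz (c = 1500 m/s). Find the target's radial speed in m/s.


From fd = 2*f*v/c, v = c*fd/(2*f) = 1500 * 953.26 / (2*84409) = 8.47

8.47 m/s


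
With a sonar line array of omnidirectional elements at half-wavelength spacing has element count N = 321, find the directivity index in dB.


25.07 dB


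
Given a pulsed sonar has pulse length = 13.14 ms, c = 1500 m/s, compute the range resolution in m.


dR = c*tau/2 = 1500 * 13.14e-3 / 2 = 9.855

9.855 m


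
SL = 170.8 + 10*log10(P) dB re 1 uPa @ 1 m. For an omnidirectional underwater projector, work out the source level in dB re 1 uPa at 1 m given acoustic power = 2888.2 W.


205.41 dB


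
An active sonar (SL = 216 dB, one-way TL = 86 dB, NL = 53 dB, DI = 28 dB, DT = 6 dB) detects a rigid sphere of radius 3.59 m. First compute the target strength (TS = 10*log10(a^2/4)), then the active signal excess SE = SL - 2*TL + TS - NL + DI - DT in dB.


Step 1: TS = 10*log10(3.59^2/4) = 5.08 dB
Step 2: SE = SL - 2*TL + TS - NL + DI - DT = 216 - 2*86 + (5.08) - 53 + 28 - 6 = 18.08

18.08 dB


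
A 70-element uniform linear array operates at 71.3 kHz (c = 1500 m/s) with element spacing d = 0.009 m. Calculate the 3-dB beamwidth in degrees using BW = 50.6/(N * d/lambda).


1.69 deg


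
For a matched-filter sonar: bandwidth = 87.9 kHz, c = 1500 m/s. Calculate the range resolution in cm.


0.85 cm


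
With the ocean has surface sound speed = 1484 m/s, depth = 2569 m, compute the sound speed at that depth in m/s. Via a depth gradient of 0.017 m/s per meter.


1527.673 m/s


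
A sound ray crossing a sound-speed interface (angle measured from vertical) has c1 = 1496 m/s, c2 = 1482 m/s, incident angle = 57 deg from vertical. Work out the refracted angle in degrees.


56.18 deg


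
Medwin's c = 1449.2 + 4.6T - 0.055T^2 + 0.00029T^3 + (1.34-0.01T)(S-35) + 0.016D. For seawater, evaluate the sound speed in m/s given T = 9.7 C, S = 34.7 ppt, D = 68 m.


c = 1449.2 + 4.6*9.7 - 0.055*9.7^2 + 0.00029*9.7^3 + (1.34 - 0.01*9.7)*(34.7 - 35) + 0.016*68 = 1489.62

1489.62 m/s


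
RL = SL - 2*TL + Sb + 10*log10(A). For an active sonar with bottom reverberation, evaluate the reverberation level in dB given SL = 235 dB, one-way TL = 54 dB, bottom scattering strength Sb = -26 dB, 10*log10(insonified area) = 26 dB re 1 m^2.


RL = SL - 2*TL + Sb + 10*log10(A) = 235 - 2*54 + (-26) + 26 = 127

127 dB


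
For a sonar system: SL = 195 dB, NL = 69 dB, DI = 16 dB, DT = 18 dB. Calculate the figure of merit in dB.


124 dB


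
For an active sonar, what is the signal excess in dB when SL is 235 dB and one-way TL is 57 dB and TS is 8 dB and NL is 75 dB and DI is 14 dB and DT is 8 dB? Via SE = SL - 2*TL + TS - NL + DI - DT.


SE = SL - 2*TL + TS - NL + DI - DT = 235 - 2*57 + (8) - 75 + 14 - 8 = 60

60 dB


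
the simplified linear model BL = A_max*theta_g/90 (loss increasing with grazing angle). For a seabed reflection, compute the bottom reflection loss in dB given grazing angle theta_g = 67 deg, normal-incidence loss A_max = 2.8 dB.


BL = A_max * theta_g / 90 = 2.8 * 67 / 90 = 2.08

2.08 dB


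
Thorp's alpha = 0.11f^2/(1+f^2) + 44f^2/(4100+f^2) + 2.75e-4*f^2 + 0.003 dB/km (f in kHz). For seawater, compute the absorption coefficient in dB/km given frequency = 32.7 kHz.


f^2 = 1069.29
alpha = 0.11*1069.29/(1+1069.29) + 44*1069.29/(4100+1069.29) + 2.75e-4*1069.29 + 0.003 = 9.509

9.509 dB/km


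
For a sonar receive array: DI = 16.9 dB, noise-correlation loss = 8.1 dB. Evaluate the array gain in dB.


8.8 dB


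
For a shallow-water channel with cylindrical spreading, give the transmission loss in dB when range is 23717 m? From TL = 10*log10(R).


TL = 10*log10(23717) = 43.75

43.75 dB


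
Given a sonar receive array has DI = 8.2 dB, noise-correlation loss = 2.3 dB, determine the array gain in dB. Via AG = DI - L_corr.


AG = DI - L_corr = 8.2 - 2.3 = 5.9

5.9 dB


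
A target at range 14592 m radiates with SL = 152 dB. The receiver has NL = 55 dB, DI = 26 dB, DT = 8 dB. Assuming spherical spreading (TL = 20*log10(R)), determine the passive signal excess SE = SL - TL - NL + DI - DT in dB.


31.72 dB


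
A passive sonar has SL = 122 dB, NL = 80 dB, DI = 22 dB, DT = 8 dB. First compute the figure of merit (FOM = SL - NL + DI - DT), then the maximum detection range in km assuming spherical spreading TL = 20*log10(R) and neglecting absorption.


Step 1: FOM = SL - NL + DI - DT = 122 - 80 + 22 - 8 = 56 dB
Step 2: at max range FOM = TL = 20*log10(R), so R = 10^(56/20) = 630.96 m = 0.63 km

0.63 km


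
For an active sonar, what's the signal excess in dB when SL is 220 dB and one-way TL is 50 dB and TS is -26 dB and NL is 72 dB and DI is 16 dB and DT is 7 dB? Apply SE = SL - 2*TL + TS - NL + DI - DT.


31 dB


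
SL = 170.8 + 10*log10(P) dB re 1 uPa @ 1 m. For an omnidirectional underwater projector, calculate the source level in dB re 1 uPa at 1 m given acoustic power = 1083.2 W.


201.15 dB


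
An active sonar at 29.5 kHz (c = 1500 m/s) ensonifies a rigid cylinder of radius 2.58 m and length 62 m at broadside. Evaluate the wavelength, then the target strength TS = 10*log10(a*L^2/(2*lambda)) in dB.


Step 1: lambda = c/f = 1500/29500 = 0.05085 m
Step 2: TS = 10*log10(a*L^2/(2*lambda)) = 10*log10(2.58*62^2/(2*0.05085)) = 49.89

49.89 dB


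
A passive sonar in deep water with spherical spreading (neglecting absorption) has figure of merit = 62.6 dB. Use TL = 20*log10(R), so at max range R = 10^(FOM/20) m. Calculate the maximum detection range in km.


At max range FOM = TL, so 20*log10(R) = 62.6
R = 10^(62.6/20) = 1348.96 m = 1.35 km

1.35 km


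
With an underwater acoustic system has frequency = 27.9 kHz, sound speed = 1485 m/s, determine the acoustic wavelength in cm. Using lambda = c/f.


lambda = c/f = 1485 / 27900 = 0.0532 m = 5.32 cm

5.32 cm


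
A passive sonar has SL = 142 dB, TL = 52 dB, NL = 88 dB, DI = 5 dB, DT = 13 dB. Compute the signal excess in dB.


SE = SL - TL - NL + DI - DT = 142 - 52 - 88 + 5 - 13 = -6

-6 dB


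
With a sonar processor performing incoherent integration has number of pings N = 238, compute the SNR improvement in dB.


Gain = 5*log10(238) = 11.88

11.88 dB


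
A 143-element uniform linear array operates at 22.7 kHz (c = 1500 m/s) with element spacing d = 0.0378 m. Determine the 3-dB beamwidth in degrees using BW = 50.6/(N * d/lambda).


Step 1: lambda = 1500/22700 = 0.06608 m
Step 2: d/lambda = 0.0378/0.06608 = 0.572
Step 3: BW = 50.6/(N * d/lambda) = 50.6/(143 * 0.572) = 0.62

0.62 deg


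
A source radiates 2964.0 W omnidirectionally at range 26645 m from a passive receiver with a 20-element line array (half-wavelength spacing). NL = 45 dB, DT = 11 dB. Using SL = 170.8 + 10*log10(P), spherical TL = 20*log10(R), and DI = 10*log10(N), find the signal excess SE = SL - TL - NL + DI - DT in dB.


Step 1: SL = 170.8 + 10*log10(2964.0) = 205.52 dB
Step 2: TL = 20*log10(26645) = 88.51 dB
Step 3: DI = 10*log10(20) = 13.01 dB
Step 4: SE = SL - TL - NL + DI - DT = 205.52 - 88.51 - 45 + 13.01 - 11 = 74.02

74.02 dB


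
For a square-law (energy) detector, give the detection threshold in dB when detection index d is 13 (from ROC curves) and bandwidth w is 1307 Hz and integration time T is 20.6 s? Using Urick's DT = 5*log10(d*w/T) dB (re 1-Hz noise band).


DT = 5*log10(d*w/T) = 5*log10(13 * 1307 / 20.6) = 5*log10(824.81) = 14.58

14.58 dB


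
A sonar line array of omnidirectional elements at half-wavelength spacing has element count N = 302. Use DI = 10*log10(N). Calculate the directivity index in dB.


DI = 10*log10(302) = 24.8

24.8 dB


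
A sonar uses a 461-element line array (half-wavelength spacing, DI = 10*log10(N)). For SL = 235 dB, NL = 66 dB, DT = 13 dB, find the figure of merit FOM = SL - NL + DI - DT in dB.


182.64 dB


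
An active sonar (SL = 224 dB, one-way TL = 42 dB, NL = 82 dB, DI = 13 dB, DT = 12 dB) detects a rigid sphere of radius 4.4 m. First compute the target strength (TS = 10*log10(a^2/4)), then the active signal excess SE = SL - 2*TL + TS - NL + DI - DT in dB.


Step 1: TS = 10*log10(4.4^2/4) = 6.85 dB
Step 2: SE = SL - 2*TL + TS - NL + DI - DT = 224 - 2*42 + (6.85) - 82 + 13 - 12 = 65.85

65.85 dB


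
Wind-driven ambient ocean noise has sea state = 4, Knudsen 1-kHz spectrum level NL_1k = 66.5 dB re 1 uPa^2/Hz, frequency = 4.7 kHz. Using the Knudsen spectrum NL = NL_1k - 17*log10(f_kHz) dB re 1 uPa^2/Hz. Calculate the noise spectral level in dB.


NL = NL_1k - 17*log10(f_kHz) = 66.5 - 17*log10(4.7) = 66.5 - (11.43) = 55.07

55.07 dB


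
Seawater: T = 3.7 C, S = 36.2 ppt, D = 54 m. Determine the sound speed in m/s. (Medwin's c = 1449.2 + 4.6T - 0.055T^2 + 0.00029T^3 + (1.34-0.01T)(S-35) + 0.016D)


1467.91 m/s


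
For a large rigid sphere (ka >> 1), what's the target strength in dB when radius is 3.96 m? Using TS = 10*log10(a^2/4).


TS = 10*log10(3.96^2 / 4) = 10*log10(3.9204) = 5.93

5.93 dB


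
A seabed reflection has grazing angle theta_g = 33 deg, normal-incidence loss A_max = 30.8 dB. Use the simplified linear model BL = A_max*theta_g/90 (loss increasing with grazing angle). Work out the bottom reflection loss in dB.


11.29 dB


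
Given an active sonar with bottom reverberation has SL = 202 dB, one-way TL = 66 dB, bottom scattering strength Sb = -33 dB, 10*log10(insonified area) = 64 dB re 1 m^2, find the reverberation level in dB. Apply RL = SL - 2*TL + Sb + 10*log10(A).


RL = SL - 2*TL + Sb + 10*log10(A) = 202 - 2*66 + (-33) + 64 = 101

101 dB


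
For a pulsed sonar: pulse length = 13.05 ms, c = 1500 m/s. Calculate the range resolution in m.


dR = c*tau/2 = 1500 * 13.05e-3 / 2 = 9.7875

9.7875 m


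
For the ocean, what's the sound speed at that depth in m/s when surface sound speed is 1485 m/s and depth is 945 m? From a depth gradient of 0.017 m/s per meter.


1501.065 m/s


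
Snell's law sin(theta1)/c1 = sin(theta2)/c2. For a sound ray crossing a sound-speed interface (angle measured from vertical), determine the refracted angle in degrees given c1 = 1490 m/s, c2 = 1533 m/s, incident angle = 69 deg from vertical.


sin(theta2) = (c2/c1)*sin(theta1) = (1533/1490)*sin(69 deg) = 0.96052
theta2 = arcsin(0.96052) = 73.85

73.85 deg


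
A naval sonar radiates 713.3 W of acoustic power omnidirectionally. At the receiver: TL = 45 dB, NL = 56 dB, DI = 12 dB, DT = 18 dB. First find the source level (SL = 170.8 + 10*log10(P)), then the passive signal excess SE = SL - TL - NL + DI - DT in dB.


Step 1: SL = 170.8 + 10*log10(713.3) = 199.33 dB
Step 2: SE = SL - TL - NL + DI - DT = 199.33 - 45 - 56 + 12 - 18 = 92.33

92.33 dB


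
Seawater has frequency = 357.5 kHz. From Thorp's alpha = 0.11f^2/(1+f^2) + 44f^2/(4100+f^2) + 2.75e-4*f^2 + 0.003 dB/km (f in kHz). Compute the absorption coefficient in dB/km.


77.892 dB/km


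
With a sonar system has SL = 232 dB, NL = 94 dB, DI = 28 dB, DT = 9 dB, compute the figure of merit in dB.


FOM = SL - NL + DI - DT = 232 - 94 + 28 - 9 = 157

157 dB


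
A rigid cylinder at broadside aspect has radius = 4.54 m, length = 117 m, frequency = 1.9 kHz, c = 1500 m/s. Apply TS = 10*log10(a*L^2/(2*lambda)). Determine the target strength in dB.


lambda = 1500/1900 = 0.78947 m
TS = 10*log10(4.54*117^2/(2*0.78947)) = 45.95

45.95 dB


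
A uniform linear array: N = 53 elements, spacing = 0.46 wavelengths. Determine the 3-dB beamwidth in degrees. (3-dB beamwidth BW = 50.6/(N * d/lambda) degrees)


BW = 50.6 / (53 * 0.46) = 50.6 / 24.38 = 2.08

2.08 deg


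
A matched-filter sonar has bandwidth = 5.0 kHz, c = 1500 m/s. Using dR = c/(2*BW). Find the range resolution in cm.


dR = c/(2*BW) = 1500 / (2 * 5.0e3) = 0.15 m = 15.0 cm

15.0 cm


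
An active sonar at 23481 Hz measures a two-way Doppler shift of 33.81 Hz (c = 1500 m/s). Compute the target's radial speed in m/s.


From fd = 2*f*v/c, v = c*fd/(2*f) = 1500 * 33.81 / (2*23481) = 1.08

1.08 m/s


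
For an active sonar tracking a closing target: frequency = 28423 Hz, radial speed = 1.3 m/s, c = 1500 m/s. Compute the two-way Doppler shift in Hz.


fd = 2*f*v/c = 2 * 28423 * 1.3 / 1500 = 49.27

49.27 Hz


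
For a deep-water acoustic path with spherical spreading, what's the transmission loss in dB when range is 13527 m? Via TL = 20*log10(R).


TL = 20*log10(13527) = 82.62

82.62 dB


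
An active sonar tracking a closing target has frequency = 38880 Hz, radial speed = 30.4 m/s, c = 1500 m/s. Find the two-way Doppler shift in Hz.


fd = 2*f*v/c = 2 * 38880 * 30.4 / 1500 = 1575.94

1575.94 Hz


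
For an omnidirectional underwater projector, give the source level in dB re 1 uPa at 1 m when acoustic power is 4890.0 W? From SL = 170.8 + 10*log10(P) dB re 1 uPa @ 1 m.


207.69 dB


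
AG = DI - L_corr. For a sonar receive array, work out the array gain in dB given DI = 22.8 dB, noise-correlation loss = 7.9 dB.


AG = DI - L_corr = 22.8 - 7.9 = 14.9

14.9 dB


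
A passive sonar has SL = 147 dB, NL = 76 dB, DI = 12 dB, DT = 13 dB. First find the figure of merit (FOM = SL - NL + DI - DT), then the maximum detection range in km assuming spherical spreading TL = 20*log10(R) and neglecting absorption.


Step 1: FOM = SL - NL + DI - DT = 147 - 76 + 12 - 13 = 70 dB
Step 2: at max range FOM = TL = 20*log10(R), so R = 10^(70/20) = 3162.28 m = 3.16 km

3.16 km


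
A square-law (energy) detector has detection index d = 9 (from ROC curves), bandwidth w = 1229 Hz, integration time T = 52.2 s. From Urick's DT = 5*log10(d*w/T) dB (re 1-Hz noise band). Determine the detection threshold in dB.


11.63 dB


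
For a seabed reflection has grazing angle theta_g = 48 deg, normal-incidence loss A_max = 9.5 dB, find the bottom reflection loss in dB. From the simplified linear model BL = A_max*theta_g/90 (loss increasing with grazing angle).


BL = A_max * theta_g / 90 = 9.5 * 48 / 90 = 5.07

5.07 dB


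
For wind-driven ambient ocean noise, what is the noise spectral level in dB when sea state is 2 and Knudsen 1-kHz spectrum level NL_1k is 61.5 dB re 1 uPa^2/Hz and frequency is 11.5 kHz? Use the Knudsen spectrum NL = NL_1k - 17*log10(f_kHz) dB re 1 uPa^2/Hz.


43.47 dB


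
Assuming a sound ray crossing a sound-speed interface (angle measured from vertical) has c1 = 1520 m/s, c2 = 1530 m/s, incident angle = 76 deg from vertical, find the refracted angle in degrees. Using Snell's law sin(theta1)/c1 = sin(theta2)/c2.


sin(theta2) = (c2/c1)*sin(theta1) = (1530/1520)*sin(76 deg) = 0.97668
theta2 = arcsin(0.97668) = 77.6

77.6 deg


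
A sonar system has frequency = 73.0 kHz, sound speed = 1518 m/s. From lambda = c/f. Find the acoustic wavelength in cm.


lambda = c/f = 1518 / 73000 = 0.0208 m = 2.08 cm

2.08 cm


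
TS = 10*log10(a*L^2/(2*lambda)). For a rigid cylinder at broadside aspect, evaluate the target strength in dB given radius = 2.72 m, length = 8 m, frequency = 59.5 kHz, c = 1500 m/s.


lambda = 1500/59500 = 0.02521 m
TS = 10*log10(2.72*8^2/(2*0.02521)) = 35.38

35.38 dB


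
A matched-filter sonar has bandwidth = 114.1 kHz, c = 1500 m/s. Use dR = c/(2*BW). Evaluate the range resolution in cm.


0.66 cm


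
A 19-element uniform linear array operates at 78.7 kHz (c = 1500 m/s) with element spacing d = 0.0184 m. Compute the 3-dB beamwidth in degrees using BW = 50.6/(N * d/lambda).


Step 1: lambda = 1500/78700 = 0.01906 m
Step 2: d/lambda = 0.0184/0.01906 = 0.9654
Step 3: BW = 50.6/(N * d/lambda) = 50.6/(19 * 0.9654) = 2.76

2.76 deg


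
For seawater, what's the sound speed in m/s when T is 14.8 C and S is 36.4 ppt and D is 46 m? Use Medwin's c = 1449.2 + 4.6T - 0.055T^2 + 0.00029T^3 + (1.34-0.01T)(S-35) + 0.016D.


c = 1449.2 + 4.6*14.8 - 0.055*14.8^2 + 0.00029*14.8^3 + (1.34 - 0.01*14.8)*(36.4 - 35) + 0.016*46 = 1508.58

1508.58 m/s


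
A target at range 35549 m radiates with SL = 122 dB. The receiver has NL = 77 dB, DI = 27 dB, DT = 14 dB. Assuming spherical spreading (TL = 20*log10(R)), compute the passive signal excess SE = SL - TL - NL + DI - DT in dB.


Step 1: TL = 20*log10(35549) = 91.02 dB
Step 2: SE = 122 - 91.02 - 77 + 27 - 14 = -33.02

-33.02 dB


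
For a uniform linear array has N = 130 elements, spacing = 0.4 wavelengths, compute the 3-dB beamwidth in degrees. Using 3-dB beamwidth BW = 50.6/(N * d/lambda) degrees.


BW = 50.6 / (130 * 0.4) = 50.6 / 52.0 = 0.97

0.97 deg


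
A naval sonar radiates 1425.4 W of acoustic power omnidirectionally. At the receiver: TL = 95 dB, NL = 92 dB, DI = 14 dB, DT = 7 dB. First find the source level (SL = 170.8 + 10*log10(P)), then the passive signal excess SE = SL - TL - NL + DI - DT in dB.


Step 1: SL = 170.8 + 10*log10(1425.4) = 202.34 dB
Step 2: SE = SL - TL - NL + DI - DT = 202.34 - 95 - 92 + 14 - 7 = 22.34

22.34 dB


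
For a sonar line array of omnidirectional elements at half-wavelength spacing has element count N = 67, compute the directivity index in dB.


DI = 10*log10(67) = 18.26

18.26 dB


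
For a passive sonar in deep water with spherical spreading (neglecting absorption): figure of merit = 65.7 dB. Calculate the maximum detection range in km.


At max range FOM = TL, so 20*log10(R) = 65.7
R = 10^(65.7/20) = 1927.52 m = 1.93 km

1.93 km


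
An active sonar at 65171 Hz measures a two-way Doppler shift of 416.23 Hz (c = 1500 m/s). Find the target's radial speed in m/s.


From fd = 2*f*v/c, v = c*fd/(2*f) = 1500 * 416.23 / (2*65171) = 4.79

4.79 m/s


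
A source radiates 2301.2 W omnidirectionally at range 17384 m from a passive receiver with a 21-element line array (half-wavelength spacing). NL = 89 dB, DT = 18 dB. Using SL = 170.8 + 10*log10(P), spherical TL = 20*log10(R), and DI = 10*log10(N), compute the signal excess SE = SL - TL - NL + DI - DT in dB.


Step 1: SL = 170.8 + 10*log10(2301.2) = 204.42 dB
Step 2: TL = 20*log10(17384) = 84.8 dB
Step 3: DI = 10*log10(21) = 13.22 dB
Step 4: SE = SL - TL - NL + DI - DT = 204.42 - 84.8 - 89 + 13.22 - 18 = 25.84

25.84 dB


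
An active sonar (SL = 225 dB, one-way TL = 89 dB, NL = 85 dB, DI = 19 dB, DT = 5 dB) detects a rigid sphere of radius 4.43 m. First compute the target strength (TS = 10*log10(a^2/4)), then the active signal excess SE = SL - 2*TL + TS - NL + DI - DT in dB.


Step 1: TS = 10*log10(4.43^2/4) = 6.91 dB
Step 2: SE = SL - 2*TL + TS - NL + DI - DT = 225 - 2*89 + (6.91) - 85 + 19 - 5 = -17.09

-17.09 dB


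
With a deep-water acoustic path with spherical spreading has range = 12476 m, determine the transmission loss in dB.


81.92 dB


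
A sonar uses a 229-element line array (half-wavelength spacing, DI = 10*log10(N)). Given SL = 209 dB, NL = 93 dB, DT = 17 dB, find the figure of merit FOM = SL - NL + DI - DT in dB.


Step 1: DI = 10*log10(229) = 23.6 dB
Step 2: FOM = SL - NL + DI - DT = 209 - 93 + 23.6 - 17 = 122.6

122.6 dB
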